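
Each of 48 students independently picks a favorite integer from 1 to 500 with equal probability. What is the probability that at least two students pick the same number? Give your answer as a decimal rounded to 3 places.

0.903

It's easier to compute the probability that all 48 are distinct.
P(all distinct) = 500/500 · 499/500 · ··· · 453/500 ≈ 0.097.
So the probability of at least one match is 1 − 0.097 = 0.903.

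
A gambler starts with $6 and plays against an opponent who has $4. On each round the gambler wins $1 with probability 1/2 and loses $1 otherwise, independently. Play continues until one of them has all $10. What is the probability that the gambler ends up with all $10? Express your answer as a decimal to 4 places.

0.6000

With a fair step, P(i) = ½P(i−1) + ½P(i+1) with P(0)=0, P(10)=1 has the linear solution P(i) = i/10.
P(6) = 6/10 = 3/5 ≈ 0.6000.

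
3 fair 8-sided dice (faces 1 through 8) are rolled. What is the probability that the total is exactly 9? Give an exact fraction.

There are 8^3 = 512 equally likely outcomes.
The number of ordered 3-tuples from {1,…,8} summing to 9 is 28.
P(sum = 9) = 28/512 = 7/128.

7/128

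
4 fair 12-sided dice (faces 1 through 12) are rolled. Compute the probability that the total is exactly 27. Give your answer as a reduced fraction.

There are 12^4 = 20736 equally likely outcomes.
The number of ordered 4-tuples from {1,…,12} summing to 27 is 1144.
P(sum = 27) = 1144/20736 = 143/2592.

143/2592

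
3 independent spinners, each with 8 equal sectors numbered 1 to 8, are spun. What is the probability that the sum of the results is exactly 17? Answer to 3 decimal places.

0.070

There are 8^3 = 512 equally likely outcomes.
The number of ordered 3-tuples from {1,…,8} summing to 17 is 36.
P(sum = 17) = 36/512 = 9/128 ≈ 0.070.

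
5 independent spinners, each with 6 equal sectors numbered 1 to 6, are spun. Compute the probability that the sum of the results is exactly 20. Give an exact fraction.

There are 6^5 = 7776 equally likely outcomes.
The number of ordered 5-tuples from {1,…,6} summing to 20 is 651.
P(sum = 20) = 651/7776 = 217/2592.

217/2592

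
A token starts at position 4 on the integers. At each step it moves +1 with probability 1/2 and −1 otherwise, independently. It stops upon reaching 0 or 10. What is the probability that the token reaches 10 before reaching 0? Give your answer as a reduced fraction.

With a fair step, P(i) = ½P(i−1) + ½P(i+1) with P(0)=0, P(10)=1 has the linear solution P(i) = i/10.
P(4) = 4/10 = 2/5.

2/5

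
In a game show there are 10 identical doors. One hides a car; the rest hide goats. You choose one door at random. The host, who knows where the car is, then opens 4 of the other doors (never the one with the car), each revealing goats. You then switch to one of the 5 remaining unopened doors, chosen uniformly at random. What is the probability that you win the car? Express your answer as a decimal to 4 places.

Your original door holds the car with probability 1/10, so the other 9 collectively hold it with probability 9/10.
The host can always find 4 empty doors to open, so the reveals don't change that 9/10; it is now spread over the 5 remaining unopened doors.
P(win by switching) = (9/10) · (1/5) = 9/50 ≈ 0.1800.

0.1800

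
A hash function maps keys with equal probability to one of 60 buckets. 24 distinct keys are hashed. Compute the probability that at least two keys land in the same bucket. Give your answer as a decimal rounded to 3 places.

0.995

It's easier to compute the probability that all 24 are distinct.
P(all distinct) = 60/60 · 59/60 · ··· · 37/60 ≈ 0.005.
So the probability of at least one match is 1 − 0.005 = 0.995.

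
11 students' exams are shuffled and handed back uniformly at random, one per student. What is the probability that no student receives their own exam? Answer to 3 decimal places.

0.368

This is the derangement probability: permutations of 11 with no fixed point.
D(11) = 11! · (1 − 1/1! + 1/2! − ··· + (−1)^11/11!) = 14684570.
P = 14684570/39916800 = 1468457/3991680 ≈ 0.368.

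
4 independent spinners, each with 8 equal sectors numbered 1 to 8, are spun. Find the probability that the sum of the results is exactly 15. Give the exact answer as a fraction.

71/1024

There are 8^4 = 4096 equally likely outcomes.
The number of ordered 4-tuples from {1,…,8} summing to 15 is 284.
P(sum = 15) = 284/4096 = 71/1024.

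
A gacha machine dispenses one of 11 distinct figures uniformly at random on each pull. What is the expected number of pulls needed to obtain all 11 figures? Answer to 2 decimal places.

After i distinct types are collected, each trial gives a new one with probability (11−i)/11, so the expected wait for the next new type is 11/(11−i).
E = 11/11 + 11/10 + 11/9 + 11/8 + 11/7 + 11/6 + 11/5 + 11/4 + 11/3 + 11/2 + 11/1 = 83711/2520 ≈ 33.22.

33.22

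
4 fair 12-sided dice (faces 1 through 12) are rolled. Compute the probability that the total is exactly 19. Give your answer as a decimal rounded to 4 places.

There are 12^4 = 20736 equally likely outcomes.
The number of ordered 4-tuples from {1,…,12} summing to 19 is 736.
P(sum = 19) = 736/20736 = 23/648 ≈ 0.0355.

0.0355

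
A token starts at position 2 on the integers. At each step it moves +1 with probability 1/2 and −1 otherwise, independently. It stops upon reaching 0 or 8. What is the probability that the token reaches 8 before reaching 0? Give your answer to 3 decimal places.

0.250

With a fair step, P(i) = ½P(i−1) + ½P(i+1) with P(0)=0, P(8)=1 has the linear solution P(i) = i/8.
P(2) = 2/8 = 1/4 ≈ 0.250.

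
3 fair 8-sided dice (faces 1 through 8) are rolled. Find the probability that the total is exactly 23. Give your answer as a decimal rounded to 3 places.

0.006

There are 8^3 = 512 equally likely outcomes.
The number of ordered 3-tuples from {1,…,8} summing to 23 is 3.
P(sum = 23) = 3/512 ≈ 0.006.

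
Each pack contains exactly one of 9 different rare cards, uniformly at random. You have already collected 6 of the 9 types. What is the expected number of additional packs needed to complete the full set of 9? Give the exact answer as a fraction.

33/2

Starting from 6 distinct types, each trial gives a new one with probability (9−i)/9 when i types are held, so the wait for the next new type is 9/(9−i).
E = 9/3 + 9/2 + 9/1 = 33/2.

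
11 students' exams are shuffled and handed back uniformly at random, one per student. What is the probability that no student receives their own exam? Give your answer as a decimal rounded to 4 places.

0.3679

This is the derangement probability: permutations of 11 with no fixed point.
D(11) = 11! · (1 − 1/1! + 1/2! − ··· + (−1)^11/11!) = 14684570.
P = 14684570/39916800 = 1468457/3991680 ≈ 0.3679.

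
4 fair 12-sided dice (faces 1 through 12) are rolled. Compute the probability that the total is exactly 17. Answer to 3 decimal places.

0.026

There are 12^4 = 20736 equally likely outcomes.
The number of ordered 4-tuples from {1,…,12} summing to 17 is 544.
P(sum = 17) = 544/20736 = 17/648 ≈ 0.026.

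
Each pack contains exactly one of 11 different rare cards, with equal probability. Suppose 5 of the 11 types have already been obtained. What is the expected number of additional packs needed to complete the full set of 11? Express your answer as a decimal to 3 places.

Starting from 5 distinct types, each trial gives a new one with probability (11−i)/11 when i types are held, so the wait for the next new type is 11/(11−i).
E = 11/6 + 11/5 + 11/4 + 11/3 + 11/2 + 11/1 = 539/20 ≈ 26.950.

26.950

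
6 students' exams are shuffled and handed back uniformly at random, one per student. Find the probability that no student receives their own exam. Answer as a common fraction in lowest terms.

53/144

This is the derangement probability: permutations of 6 with no fixed point.
D(6) = 6! · (1 − 1/1! + 1/2! − ··· + (−1)^6/6!) = 265.
P = 265/720 = 53/144.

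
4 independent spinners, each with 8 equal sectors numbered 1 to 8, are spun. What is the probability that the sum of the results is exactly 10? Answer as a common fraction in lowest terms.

21/1024

There are 8^4 = 4096 equally likely outcomes.
The number of ordered 4-tuples from {1,…,8} summing to 10 is 84.
P(sum = 10) = 84/4096 = 21/1024.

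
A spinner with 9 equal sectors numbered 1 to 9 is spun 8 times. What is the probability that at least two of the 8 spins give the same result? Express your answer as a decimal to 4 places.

0.9916

P(all 8 different) = 9/9 · 8/9 · ··· · 2/9 ≈ 0.0084.
P(at least two equal) = 1 − 0.0084 = 0.9916.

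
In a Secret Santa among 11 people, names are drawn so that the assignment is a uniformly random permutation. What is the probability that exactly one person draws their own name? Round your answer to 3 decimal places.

Choose which one is fixed: C(11,1) = 11 ways.
The remaining 10 must have no fixed point: D(10) = 1334961.
P = 11·1334961/39916800 = 16481/44800 ≈ 0.368.

0.368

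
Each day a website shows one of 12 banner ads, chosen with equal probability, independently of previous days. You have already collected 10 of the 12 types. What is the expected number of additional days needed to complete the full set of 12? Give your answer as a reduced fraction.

Starting from 10 distinct types, each trial gives a new one with probability (12−i)/12 when i types are held, so the wait for the next new type is 12/(12−i).
E = 12/2 + 12/1 = 18.

18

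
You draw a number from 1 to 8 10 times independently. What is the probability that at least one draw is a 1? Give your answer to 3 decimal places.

0.737

P(no draw is a 1) = (7/8)^10 ≈ 0.263.
P(at least one) = 1 − 0.263 = 0.737.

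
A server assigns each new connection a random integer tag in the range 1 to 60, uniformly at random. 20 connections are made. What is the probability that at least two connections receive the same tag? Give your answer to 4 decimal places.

It's easier to compute the probability that all 20 are distinct.
P(all distinct) = 60/60 · 59/60 · ··· · 41/60 ≈ 0.0279.
So the probability of at least one match is 1 − 0.0279 = 0.9721.

0.9721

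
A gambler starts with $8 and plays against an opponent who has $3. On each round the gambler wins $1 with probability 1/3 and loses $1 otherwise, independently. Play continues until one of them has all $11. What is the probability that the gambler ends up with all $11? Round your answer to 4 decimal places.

0.1246

Let r = q/p = (2/3)/(1/3) = 2. The recurrence P(i) = p·P(i+1) + q·P(i−1) with P(0)=0, P(11)=1 gives P(i) = (1 − r^i)/(1 − r^11).
P(8) = (1 − (2)^8) / (1 − (2)^11) = 255/2047 ≈ 0.1246.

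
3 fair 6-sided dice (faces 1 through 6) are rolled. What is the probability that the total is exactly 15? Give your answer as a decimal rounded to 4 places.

0.0463

There are 6^3 = 216 equally likely outcomes.
The number of ordered 3-tuples from {1,…,6} summing to 15 is 10.
P(sum = 15) = 10/216 = 5/108 ≈ 0.0463.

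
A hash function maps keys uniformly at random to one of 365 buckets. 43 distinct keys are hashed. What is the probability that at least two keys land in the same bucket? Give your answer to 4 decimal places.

It's easier to compute the probability that all 43 are distinct.
P(all distinct) = 365/365 · 364/365 · ··· · 323/365 ≈ 0.0761.
So the probability of at least one match is 1 − 0.0761 = 0.9239.

0.9239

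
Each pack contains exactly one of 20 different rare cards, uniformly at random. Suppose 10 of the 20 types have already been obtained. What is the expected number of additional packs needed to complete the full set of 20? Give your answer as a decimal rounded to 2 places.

Starting from 10 distinct types, each trial gives a new one with probability (20−i)/20 when i types are held, so the wait for the next new type is 20/(20−i).
E = 20/10 + 20/9 + 20/8 + 20/7 + 20/6 + 20/5 + 20/4 + 20/3 + 20/2 + 20/1 = 7381/126 ≈ 58.58.

58.58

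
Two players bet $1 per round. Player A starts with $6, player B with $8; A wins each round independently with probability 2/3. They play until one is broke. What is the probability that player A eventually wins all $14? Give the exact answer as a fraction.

Let r = q/p = (1/3)/(2/3) = 1/2. The recurrence P(i) = p·P(i+1) + q·P(i−1) with P(0)=0, P(14)=1 gives P(i) = (1 − r^i)/(1 − r^14).
P(6) = (1 − (1/2)^6) / (1 − (1/2)^14) = 5376/5461.

5376/5461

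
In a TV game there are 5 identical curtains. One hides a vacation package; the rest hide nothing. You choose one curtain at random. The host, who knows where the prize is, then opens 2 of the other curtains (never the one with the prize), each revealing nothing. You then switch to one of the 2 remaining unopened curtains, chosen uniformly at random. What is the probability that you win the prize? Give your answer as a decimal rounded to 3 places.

0.400

Your original curtain holds the prize with probability 1/5, so the other 4 collectively hold it with probability 4/5.
The host can always find 2 empty curtains to open, so the reveals don't change that 4/5; it is now spread over the 2 remaining unopened curtains.
P(win by switching) = (4/5) · (1/2) = 2/5 ≈ 0.400.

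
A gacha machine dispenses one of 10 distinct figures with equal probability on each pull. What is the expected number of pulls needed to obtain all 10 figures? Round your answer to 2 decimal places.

After i distinct types are collected, each trial gives a new one with probability (10−i)/10, so the expected wait for the next new type is 10/(10−i).
E = 10/10 + 10/9 + 10/8 + 10/7 + 10/6 + 10/5 + 10/4 + 10/3 + 10/2 + 10/1 = 7381/252 ≈ 29.29.

29.29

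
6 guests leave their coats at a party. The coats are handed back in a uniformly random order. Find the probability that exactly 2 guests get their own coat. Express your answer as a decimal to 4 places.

Choose which 2 of the 6 are fixed: C(6,2) = 15 ways.
The remaining 4 must have no fixed point: D(4) = 9.
P = 15·9/720 = 3/16 ≈ 0.1875.

0.1875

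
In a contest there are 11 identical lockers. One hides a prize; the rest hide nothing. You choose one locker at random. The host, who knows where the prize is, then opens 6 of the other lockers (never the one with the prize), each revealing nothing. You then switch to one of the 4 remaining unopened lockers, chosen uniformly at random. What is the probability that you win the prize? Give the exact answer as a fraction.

Your original locker holds the prize with probability 1/11, so the other 10 collectively hold it with probability 10/11.
The host can always find 6 empty lockers to open, so the reveals don't change that 10/11; it is now spread over the 4 remaining unopened lockers.
P(win by switching) = (10/11) · (1/4) = 5/22.

5/22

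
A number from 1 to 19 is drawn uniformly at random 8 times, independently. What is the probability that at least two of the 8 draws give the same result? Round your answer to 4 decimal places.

P(all 8 different) = 19/19 · 18/19 · ··· · 12/19 ≈ 0.1794.
P(at least two equal) = 1 − 0.1794 = 0.8206.

0.8206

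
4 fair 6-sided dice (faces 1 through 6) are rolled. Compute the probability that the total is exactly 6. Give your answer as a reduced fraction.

5/648

There are 6^4 = 1296 equally likely outcomes.
The number of ordered 4-tuples from {1,…,6} summing to 6 is 10.
P(sum = 6) = 10/1296 = 5/648.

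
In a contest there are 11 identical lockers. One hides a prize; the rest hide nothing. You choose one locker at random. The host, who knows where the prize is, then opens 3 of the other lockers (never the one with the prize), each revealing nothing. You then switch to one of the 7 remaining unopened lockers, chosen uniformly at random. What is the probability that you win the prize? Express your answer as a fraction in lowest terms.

Your original locker holds the prize with probability 1/11, so the other 10 collectively hold it with probability 10/11.
The host can always find 3 empty lockers to open, so the reveals don't change that 10/11; it is now spread over the 7 remaining unopened lockers.
P(win by switching) = (10/11) · (1/7) = 10/77.

10/77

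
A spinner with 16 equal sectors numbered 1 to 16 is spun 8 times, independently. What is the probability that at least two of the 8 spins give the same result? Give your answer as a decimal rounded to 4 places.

0.8792

P(all 8 different) = 16/16 · 15/16 · ··· · 9/16 ≈ 0.1208.
P(at least two equal) = 1 − 0.1208 = 0.8792.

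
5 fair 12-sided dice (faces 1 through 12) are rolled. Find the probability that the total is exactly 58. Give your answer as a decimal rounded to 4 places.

0.0001

There are 12^5 = 248832 equally likely outcomes.
The number of ordered 5-tuples from {1,…,12} summing to 58 is 15.
P(sum = 58) = 15/248832 = 5/82944 ≈ 0.0001.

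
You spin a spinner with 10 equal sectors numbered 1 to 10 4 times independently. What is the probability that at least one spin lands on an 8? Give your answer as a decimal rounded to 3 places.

P(no spin lands on an 8) = (9/10)^4 ≈ 0.656.
P(at least one) = 1 − 0.656 = 0.344.

0.344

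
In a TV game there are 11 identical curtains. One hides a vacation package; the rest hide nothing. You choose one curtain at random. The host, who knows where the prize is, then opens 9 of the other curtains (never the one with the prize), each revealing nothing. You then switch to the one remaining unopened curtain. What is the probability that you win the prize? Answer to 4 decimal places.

Your original curtain holds the prize with probability 1/11, so the other 10 collectively hold it with probability 10/11.
The host can always find 9 empty curtains to open, so the reveals don't change that 10/11; it is now spread over the 1 remaining unopened curtain.
P(win by switching) = (10/11) · (1/1) = 10/11 ≈ 0.9091.

0.9091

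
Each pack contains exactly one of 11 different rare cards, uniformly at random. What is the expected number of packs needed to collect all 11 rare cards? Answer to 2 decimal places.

After i distinct types are collected, each trial gives a new one with probability (11−i)/11, so the expected wait for the next new type is 11/(11−i).
E = 11/11 + 11/10 + 11/9 + 11/8 + 11/7 + 11/6 + 11/5 + 11/4 + 11/3 + 11/2 + 11/1 = 83711/2520 ≈ 33.22.

33.22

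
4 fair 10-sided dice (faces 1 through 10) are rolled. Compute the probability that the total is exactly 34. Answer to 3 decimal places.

There are 10^4 = 10000 equally likely outcomes.
The number of ordered 4-tuples from {1,…,10} summing to 34 is 84.
P(sum = 34) = 84/10000 = 21/2500 ≈ 0.008.

0.008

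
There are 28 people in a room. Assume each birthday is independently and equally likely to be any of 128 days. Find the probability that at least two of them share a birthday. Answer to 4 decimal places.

It's easier to compute the probability that all 28 are distinct.
P(all distinct) = 128/128 · 127/128 · ··· · 101/128 ≈ 0.0411.
So the probability of at least one match is 1 − 0.0411 = 0.9589.

0.9589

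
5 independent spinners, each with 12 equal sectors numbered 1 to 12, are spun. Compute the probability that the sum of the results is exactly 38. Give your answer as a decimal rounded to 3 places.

0.040

There are 12^5 = 248832 equally likely outcomes.
The number of ordered 5-tuples from {1,…,12} summing to 38 is 9945.
P(sum = 38) = 9945/248832 = 1105/27648 ≈ 0.040.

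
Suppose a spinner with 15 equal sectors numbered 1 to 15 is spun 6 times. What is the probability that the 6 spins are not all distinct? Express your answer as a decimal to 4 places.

0.6836

P(all 6 different) = 15/15 · 14/15 · ··· · 10/15 ≈ 0.3164.
P(at least two equal) = 1 − 0.3164 = 0.6836.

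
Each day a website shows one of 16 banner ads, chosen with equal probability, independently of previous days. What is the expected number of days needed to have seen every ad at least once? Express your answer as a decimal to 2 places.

After i distinct types are collected, each trial gives a new one with probability (16−i)/16, so the expected wait for the next new type is 16/(16−i).
E = 16/16 + 16/15 + 16/14 + 16/13 + 16/12 + 16/11 + 16/10 + 16/9 + 16/8 + 16/7 + 16/6 + 16/5 + 16/4 + 16/3 + 16/2 + 16/1 = 2436559/45045 ≈ 54.09.

54.09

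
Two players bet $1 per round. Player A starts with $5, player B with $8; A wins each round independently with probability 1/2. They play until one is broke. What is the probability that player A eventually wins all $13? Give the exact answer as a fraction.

With a fair step, P(i) = ½P(i−1) + ½P(i+1) with P(0)=0, P(13)=1 has the linear solution P(i) = i/13.
P(5) = 5/13.

5/13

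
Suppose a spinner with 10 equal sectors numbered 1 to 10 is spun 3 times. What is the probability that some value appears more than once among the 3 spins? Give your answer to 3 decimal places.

P(all 3 different) = 10/10 · 9/10 · ··· · 8/10 ≈ 0.720.
P(at least two equal) = 1 − 0.720 = 0.280.

0.280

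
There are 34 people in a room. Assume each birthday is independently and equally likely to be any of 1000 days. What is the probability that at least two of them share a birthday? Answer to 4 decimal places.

0.4330

It's easier to compute the probability that all 34 are distinct.
P(all distinct) = 1000/1000 · 999/1000 · ··· · 967/1000 ≈ 0.5670.
So the probability of at least one match is 1 − 0.5670 = 0.4330.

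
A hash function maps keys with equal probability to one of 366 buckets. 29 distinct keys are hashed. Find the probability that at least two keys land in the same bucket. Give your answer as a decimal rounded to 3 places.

It's easier to compute the probability that all 29 are distinct.
P(all distinct) = 366/366 · 365/366 · ··· · 338/366 ≈ 0.320.
So the probability of at least one match is 1 − 0.320 = 0.680.

0.680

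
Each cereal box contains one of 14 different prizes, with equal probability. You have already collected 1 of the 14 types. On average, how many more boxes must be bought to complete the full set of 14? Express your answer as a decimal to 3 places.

Starting from 1 distinct type, each trial gives a new one with probability (14−i)/14 when i types are held, so the wait for the next new type is 14/(14−i).
E = 14/13 + 14/12 + 14/11 + 14/10 + 14/9 + 14/8 + 14/7 + 14/6 + 14/5 + 14/4 + 14/3 + 14/2 + 14/1 = 1145993/25740 ≈ 44.522.

44.522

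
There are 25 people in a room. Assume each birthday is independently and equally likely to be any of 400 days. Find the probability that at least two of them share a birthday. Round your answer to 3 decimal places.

It's easier to compute the probability that all 25 are distinct.
P(all distinct) = 400/400 · 399/400 · ··· · 376/400 ≈ 0.465.
So the probability of at least one match is 1 − 0.465 = 0.535.

0.535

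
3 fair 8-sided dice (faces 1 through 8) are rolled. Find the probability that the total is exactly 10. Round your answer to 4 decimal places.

There are 8^3 = 512 equally likely outcomes.
The number of ordered 3-tuples from {1,…,8} summing to 10 is 36.
P(sum = 10) = 36/512 = 9/128 ≈ 0.0703.

0.0703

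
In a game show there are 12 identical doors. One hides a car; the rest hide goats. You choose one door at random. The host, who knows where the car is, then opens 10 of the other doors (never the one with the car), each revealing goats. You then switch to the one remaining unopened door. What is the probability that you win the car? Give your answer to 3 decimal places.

0.917

Your original door holds the car with probability 1/12, so the other 11 collectively hold it with probability 11/12.
The host can always find 10 empty doors to open, so the reveals don't change that 11/12; it is now spread over the 1 remaining unopened door.
P(win by switching) = (11/12) · (1/1) = 11/12 ≈ 0.917.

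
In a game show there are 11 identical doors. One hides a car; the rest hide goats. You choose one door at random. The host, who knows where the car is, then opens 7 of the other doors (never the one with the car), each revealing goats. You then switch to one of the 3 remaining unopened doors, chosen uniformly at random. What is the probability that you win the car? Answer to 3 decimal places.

0.303

Your original door holds the car with probability 1/11, so the other 10 collectively hold it with probability 10/11.
The host can always find 7 empty doors to open, so the reveals don't change that 10/11; it is now spread over the 3 remaining unopened doors.
P(win by switching) = (10/11) · (1/3) = 10/33 ≈ 0.303.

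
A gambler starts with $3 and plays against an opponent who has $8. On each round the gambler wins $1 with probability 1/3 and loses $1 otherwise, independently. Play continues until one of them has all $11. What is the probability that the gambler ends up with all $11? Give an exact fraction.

7/2047

Let r = q/p = (2/3)/(1/3) = 2. The recurrence P(i) = p·P(i+1) + q·P(i−1) with P(0)=0, P(11)=1 gives P(i) = (1 − r^i)/(1 − r^11).
P(3) = (1 − (2)^3) / (1 − (2)^11) = 7/2047.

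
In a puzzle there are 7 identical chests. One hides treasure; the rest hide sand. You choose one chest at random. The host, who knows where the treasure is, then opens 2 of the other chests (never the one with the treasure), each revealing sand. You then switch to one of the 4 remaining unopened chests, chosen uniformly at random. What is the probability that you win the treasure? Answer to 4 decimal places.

Your original chest holds the treasure with probability 1/7, so the other 6 collectively hold it with probability 6/7.
The host can always find 2 empty chests to open, so the reveals don't change that 6/7; it is now spread over the 4 remaining unopened chests.
P(win by switching) = (6/7) · (1/4) = 3/14 ≈ 0.2143.

0.2143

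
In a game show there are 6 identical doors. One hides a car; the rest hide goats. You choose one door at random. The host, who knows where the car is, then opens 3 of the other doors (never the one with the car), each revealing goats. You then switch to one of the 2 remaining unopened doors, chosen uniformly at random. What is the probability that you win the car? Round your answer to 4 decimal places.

Your original door holds the car with probability 1/6, so the other 5 collectively hold it with probability 5/6.
The host can always find 3 empty doors to open, so the reveals don't change that 5/6; it is now spread over the 2 remaining unopened doors.
P(win by switching) = (5/6) · (1/2) = 5/12 ≈ 0.4167.

0.4167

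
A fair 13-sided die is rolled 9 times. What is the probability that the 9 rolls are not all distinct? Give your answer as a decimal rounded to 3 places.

P(all 9 different) = 13/13 · 12/13 · ··· · 5/13 ≈ 0.024.
P(at least two equal) = 1 − 0.024 = 0.976.

0.976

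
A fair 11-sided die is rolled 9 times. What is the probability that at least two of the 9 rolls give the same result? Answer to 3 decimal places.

P(all 9 different) = 11/11 · 10/11 · ··· · 3/11 ≈ 0.008.
P(at least two equal) = 1 − 0.008 = 0.992.

0.992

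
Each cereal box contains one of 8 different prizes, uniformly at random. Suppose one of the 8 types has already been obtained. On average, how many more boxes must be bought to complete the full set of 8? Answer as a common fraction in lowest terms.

726/35

Starting from 1 distinct type, each trial gives a new one with probability (8−i)/8 when i types are held, so the wait for the next new type is 8/(8−i).
E = 8/7 + 8/6 + 8/5 + 8/4 + 8/3 + 8/2 + 8/1 = 726/35.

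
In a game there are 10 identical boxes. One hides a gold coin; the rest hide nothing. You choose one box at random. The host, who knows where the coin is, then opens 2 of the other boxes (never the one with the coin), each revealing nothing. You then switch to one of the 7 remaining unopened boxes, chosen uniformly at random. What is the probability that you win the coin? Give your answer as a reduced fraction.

9/70

Your original box holds the coin with probability 1/10, so the other 9 collectively hold it with probability 9/10.
The host can always find 2 empty boxes to open, so the reveals don't change that 9/10; it is now spread over the 7 remaining unopened boxes.
P(win by switching) = (9/10) · (1/7) = 9/70.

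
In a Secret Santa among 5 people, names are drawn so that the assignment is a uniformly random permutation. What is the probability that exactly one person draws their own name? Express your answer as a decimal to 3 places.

Choose which one is fixed: C(5,1) = 5 ways.
The remaining 4 must have no fixed point: D(4) = 9.
P = 5·9/120 = 3/8 ≈ 0.375.

0.375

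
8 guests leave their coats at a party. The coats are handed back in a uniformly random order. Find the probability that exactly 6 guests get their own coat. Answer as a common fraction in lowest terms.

1/1440

Choose which 6 of the 8 are fixed: C(8,6) = 28 ways.
The remaining 2 must have no fixed point: D(2) = 1.
P = 28·1/40320 = 1/1440.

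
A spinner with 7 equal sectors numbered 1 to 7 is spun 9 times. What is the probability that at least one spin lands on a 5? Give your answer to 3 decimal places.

0.750

P(no spin lands on a 5) = (6/7)^9 ≈ 0.250.
P(at least one) = 1 − 0.250 = 0.750.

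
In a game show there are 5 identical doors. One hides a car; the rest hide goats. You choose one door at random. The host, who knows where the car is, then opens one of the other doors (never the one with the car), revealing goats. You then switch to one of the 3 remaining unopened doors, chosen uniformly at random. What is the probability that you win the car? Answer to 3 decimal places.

0.267

Your original door holds the car with probability 1/5, so the other 4 collectively hold it with probability 4/5.
The host can always find an empty door to open, so this doesn't change that 4/5; it is now spread over the 3 remaining unopened doors.
P(win by switching) = (4/5) · (1/3) = 4/15 ≈ 0.267.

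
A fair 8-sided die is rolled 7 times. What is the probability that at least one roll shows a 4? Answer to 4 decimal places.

0.6073

P(no roll shows a 4) = (7/8)^7 ≈ 0.3927.
P(at least one) = 1 − 0.3927 = 0.6073.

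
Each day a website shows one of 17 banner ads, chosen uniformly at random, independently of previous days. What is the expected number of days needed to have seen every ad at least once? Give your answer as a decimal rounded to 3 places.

58.472

After i distinct types are collected, each trial gives a new one with probability (17−i)/17, so the expected wait for the next new type is 17/(17−i).
E = 17/17 + 17/16 + 17/15 + 17/14 + 17/13 + 17/12 + 17/11 + 17/10 + 17/9 + 17/8 + 17/7 + 17/6 + 17/5 + 17/4 + 17/3 + 17/2 + 17/1 = 42142223/720720 ≈ 58.472.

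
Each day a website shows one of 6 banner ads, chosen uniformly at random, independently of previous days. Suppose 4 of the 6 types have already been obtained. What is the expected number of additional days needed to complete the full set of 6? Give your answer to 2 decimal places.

Starting from 4 distinct types, each trial gives a new one with probability (6−i)/6 when i types are held, so the wait for the next new type is 6/(6−i).
E = 6/2 + 6/1 = 9 ≈ 9.00.

9.00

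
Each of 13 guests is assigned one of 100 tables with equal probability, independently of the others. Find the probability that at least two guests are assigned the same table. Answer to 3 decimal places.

It's easier to compute the probability that all 13 are distinct.
P(all distinct) = 100/100 · 99/100 · ··· · 88/100 ≈ 0.443.
So the probability of at least one match is 1 − 0.443 = 0.557.

0.557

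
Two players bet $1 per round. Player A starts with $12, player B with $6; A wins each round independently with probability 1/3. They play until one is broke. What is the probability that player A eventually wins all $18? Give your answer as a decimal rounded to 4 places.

Let r = q/p = (2/3)/(1/3) = 2. The recurrence P(i) = p·P(i+1) + q·P(i−1) with P(0)=0, P(18)=1 gives P(i) = (1 − r^i)/(1 − r^18).
P(12) = (1 − (2)^12) / (1 − (2)^18) = 65/4161 ≈ 0.0156.

0.0156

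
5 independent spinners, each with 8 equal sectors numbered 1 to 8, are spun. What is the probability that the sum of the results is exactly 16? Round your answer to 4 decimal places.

0.0363

There are 8^5 = 32768 equally likely outcomes.
The number of ordered 5-tuples from {1,…,8} summing to 16 is 1190.
P(sum = 16) = 1190/32768 = 595/16384 ≈ 0.0363.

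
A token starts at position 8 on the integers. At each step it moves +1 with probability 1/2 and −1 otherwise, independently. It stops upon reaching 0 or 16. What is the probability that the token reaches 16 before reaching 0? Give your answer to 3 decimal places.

0.500

With a fair step, P(i) = ½P(i−1) + ½P(i+1) with P(0)=0, P(16)=1 has the linear solution P(i) = i/16.
P(8) = 8/16 = 1/2 ≈ 0.500.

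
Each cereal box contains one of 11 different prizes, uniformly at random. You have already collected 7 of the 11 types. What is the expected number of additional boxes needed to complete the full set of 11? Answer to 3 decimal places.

22.917

Starting from 7 distinct types, each trial gives a new one with probability (11−i)/11 when i types are held, so the wait for the next new type is 11/(11−i).
E = 11/4 + 11/3 + 11/2 + 11/1 = 275/12 ≈ 22.917.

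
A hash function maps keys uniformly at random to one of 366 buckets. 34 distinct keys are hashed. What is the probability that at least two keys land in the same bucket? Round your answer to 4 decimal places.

0.7944

It's easier to compute the probability that all 34 are distinct.
P(all distinct) = 366/366 · 365/366 · ··· · 333/366 ≈ 0.2056.
So the probability of at least one match is 1 − 0.2056 = 0.7944.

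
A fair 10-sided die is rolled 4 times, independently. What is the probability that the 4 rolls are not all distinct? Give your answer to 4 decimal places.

0.4960

P(all 4 different) = 10/10 · 9/10 · ··· · 7/10 ≈ 0.5040.
P(at least two equal) = 1 − 0.5040 = 0.4960.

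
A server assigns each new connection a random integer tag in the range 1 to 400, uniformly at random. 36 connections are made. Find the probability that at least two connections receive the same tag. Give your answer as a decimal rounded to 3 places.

0.803

It's easier to compute the probability that all 36 are distinct.
P(all distinct) = 400/400 · 399/400 · ··· · 365/400 ≈ 0.197.
So the probability of at least one match is 1 − 0.197 = 0.803.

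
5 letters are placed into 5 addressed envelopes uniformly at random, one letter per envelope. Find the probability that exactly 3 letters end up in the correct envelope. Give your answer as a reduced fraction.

1/12

Choose which 3 of the 5 are fixed: C(5,3) = 10 ways.
The remaining 2 must have no fixed point: D(2) = 1.
P = 10·1/120 = 1/12.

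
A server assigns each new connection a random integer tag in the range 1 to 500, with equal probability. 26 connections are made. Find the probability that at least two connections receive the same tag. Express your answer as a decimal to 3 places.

It's easier to compute the probability that all 26 are distinct.
P(all distinct) = 500/500 · 499/500 · ··· · 475/500 ≈ 0.516.
So the probability of at least one match is 1 − 0.516 = 0.484.

0.484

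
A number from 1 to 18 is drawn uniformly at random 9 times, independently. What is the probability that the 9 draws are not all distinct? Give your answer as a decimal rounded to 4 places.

P(all 9 different) = 18/18 · 17/18 · ··· · 10/18 ≈ 0.0889.
P(at least two equal) = 1 − 0.0889 = 0.9111.

0.9111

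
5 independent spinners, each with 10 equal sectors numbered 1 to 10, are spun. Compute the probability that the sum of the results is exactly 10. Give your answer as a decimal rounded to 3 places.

0.001

There are 10^5 = 100000 equally likely outcomes.
The number of ordered 5-tuples from {1,…,10} summing to 10 is 126.
P(sum = 10) = 126/100000 = 63/50000 ≈ 0.001.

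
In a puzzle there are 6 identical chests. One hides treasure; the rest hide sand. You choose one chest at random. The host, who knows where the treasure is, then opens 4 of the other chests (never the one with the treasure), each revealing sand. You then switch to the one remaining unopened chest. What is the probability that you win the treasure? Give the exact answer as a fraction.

Your original chest holds the treasure with probability 1/6, so the other 5 collectively hold it with probability 5/6.
The host can always find 4 empty chests to open, so the reveals don't change that 5/6; it is now spread over the 1 remaining unopened chest.
P(win by switching) = (5/6) · (1/1) = 5/6.

5/6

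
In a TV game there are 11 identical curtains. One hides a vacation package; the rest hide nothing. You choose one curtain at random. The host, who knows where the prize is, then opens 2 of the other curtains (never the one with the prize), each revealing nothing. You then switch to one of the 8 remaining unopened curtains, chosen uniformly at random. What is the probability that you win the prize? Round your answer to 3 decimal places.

Your original curtain holds the prize with probability 1/11, so the other 10 collectively hold it with probability 10/11.
The host can always find 2 empty curtains to open, so the reveals don't change that 10/11; it is now spread over the 8 remaining unopened curtains.
P(win by switching) = (10/11) · (1/8) = 5/44 ≈ 0.114.

0.114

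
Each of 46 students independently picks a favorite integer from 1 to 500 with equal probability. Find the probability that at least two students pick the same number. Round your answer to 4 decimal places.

0.8819

It's easier to compute the probability that all 46 are distinct.
P(all distinct) = 500/500 · 499/500 · ··· · 455/500 ≈ 0.1181.
So the probability of at least one match is 1 − 0.1181 = 0.8819.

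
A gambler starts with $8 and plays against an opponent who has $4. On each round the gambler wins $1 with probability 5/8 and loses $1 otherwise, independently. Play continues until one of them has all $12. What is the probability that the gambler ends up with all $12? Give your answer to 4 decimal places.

0.9853

Let r = q/p = (3/8)/(5/8) = 3/5. The recurrence P(i) = p·P(i+1) + q·P(i−1) with P(0)=0, P(12)=1 gives P(i) = (1 − r^i)/(1 − r^12).
P(8) = (1 − (3/5)^8) / (1 − (3/5)^12) = 441250/447811 ≈ 0.9853.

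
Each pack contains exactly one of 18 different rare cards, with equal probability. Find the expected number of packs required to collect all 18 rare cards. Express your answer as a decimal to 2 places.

62.91

After i distinct types are collected, each trial gives a new one with probability (18−i)/18, so the expected wait for the next new type is 18/(18−i).
E = 18/18 + 18/17 + 18/16 + 18/15 + 18/14 + 18/13 + 18/12 + 18/11 + 18/10 + 18/9 + 18/8 + 18/7 + 18/6 + 18/5 + 18/4 + 18/3 + 18/2 + 18/1 = 42822903/680680 ≈ 62.91.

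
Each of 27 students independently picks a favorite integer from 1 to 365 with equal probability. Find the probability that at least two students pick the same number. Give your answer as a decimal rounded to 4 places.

It's easier to compute the probability that all 27 are distinct.
P(all distinct) = 365/365 · 364/365 · ··· · 339/365 ≈ 0.3731.
So the probability of at least one match is 1 − 0.3731 = 0.6269.

0.6269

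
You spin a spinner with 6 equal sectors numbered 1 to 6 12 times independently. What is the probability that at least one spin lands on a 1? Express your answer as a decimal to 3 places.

P(no spin lands on a 1) = (5/6)^12 ≈ 0.112.
P(at least one) = 1 − 0.112 = 0.888.

0.888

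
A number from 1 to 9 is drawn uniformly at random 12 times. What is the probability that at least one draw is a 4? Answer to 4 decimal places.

P(no draw is a 4) = (8/9)^12 ≈ 0.2433.
P(at least one) = 1 − 0.2433 = 0.7567.

0.7567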